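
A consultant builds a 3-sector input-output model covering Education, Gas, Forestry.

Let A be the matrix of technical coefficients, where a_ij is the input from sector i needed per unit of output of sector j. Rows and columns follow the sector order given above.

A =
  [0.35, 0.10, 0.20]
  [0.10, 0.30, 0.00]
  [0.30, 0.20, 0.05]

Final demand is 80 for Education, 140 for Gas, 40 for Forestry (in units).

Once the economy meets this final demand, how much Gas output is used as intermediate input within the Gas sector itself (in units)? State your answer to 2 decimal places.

z_GG = 68.84

I − A =
  [   0.65    -0.10    -0.20]
  [  -0.10     0.70     0.00]
  [  -0.30    -0.20     0.95]
Cofactors of I−A, C_ij = (−1)^(i+j)·(minor ij) (rows/columns in the sector order above):
  C_11 = (0.70)(0.95) − (0.00)(-0.20) = 0.6650
  C_12 = −[(-0.10)(0.95) − (0.00)(-0.30)] = 0.0950
  C_13 = (-0.10)(-0.20) − (0.70)(-0.30) = 0.2300
  C_21 = −[(-0.10)(0.95) − (-0.20)(-0.20)] = 0.1350
  C_22 = (0.65)(0.95) − (-0.20)(-0.30) = 0.5575
  C_23 = −[(0.65)(-0.20) − (-0.10)(-0.30)] = 0.1600
  C_31 = (-0.10)(0.00) − (-0.20)(0.70) = 0.1400
  C_32 = −[(0.65)(0.00) − (-0.20)(-0.10)] = 0.0200
  C_33 = (0.65)(0.70) − (-0.10)(-0.10) = 0.4450
det(I−A) = Σ_j (I−A)_1j·C_1j = (0.65)(0.6650) + (-0.10)(0.0950) + (-0.20)(0.2300) = 0.37675
adj(I−A) = Cᵀ =
  [ 0.6650   0.1350   0.1400]
  [ 0.0950   0.5575   0.0200]
  [ 0.2300   0.1600   0.4450]
(I − A)⁻¹ = adj(I−A) / det(I−A) ≈
  [   1.7651     0.3583     0.3716]
  [   0.2522     1.4798     0.0531]
  [   0.6105     0.4247     1.1812]
First solve x = (I − A)⁻¹ d = adj(I−A)·d / det(I−A); in particular x_G = (0.0950·80 + 0.5575·140 + 0.0200·40) / 0.37675 = 86.45 / 0.37675 ≈ 229.4625.
Intermediate flow from G to G: z_GG = a_GG · x_G = 0.30 × 86.45 / 0.37675 = 25.935 / 0.37675 ≈ 68.84.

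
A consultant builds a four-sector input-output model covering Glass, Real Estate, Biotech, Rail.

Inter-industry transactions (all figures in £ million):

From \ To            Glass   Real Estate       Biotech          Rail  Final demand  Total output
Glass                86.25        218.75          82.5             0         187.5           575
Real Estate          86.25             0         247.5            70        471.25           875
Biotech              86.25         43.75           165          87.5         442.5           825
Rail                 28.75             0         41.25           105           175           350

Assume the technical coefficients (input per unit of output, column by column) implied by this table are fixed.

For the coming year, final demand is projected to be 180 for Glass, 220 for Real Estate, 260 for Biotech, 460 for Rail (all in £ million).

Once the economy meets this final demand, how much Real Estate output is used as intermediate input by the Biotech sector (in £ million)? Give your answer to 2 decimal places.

z_23 = 206.23

Technical coefficients a_ij = z_ij / X_j:
  a_11 = 86.25/575 = 0.15, a_21 = 86.25/575 = 0.15, a_31 = 86.25/575 = 0.15, a_41 = 28.75/575 = 0.05
  a_12 = 218.75/875 = 0.25, a_22 = 0/875 = 0.00, a_32 = 43.75/875 = 0.05, a_42 = 0/875 = 0.00
  a_13 = 82.5/825 = 0.10, a_23 = 247.5/825 = 0.30, a_33 = 165/825 = 0.20, a_43 = 41.25/825 = 0.05
  a_14 = 0/350 = 0.00, a_24 = 70/350 = 0.20, a_34 = 87.5/350 = 0.25, a_44 = 105/350 = 0.30
I − A =
  [   0.85    -0.25    -0.10     0.00]
  [  -0.15     1.00    -0.30    -0.20]
  [  -0.15    -0.05     0.80    -0.25]
  [  -0.05     0.00    -0.05     0.70]
Compute the cofactors C_ij = (−1)^(i+j)·(3×3 minor ij) of I−A; the adjugate is their transpose:
adj(I−A) = Cᵀ =
  [ 0.536500   0.140375   0.125000   0.084750]
  [ 0.126875   0.453625   0.198500   0.200500]
  [ 0.123250   0.059125   0.566250   0.219125]
  [ 0.047125   0.014250   0.049375   0.610250]
det(I−A) = Σ_j (I−A)_1j·C_1j = (0.85)(0.536500) + (-0.25)(0.126875) + (-0.10)(0.123250) + (0.00)(0.047125) = 0.41198125
(I − A)⁻¹ = adj(I−A) / det(I−A) ≈
  [   1.3022     0.3407     0.3034     0.2057]
  [   0.3080     1.1011     0.4818     0.4867]
  [   0.2992     0.1435     1.3745     0.5319]
  [   0.1144     0.0346     0.1198     1.4813]
First solve x = (I − A)⁻¹ d = adj(I−A)·d / det(I−A); in particular x_3 = (0.123250·180 + 0.059125·220 + 0.566250·260 + 0.219125·460) / 0.41198125 = 283.215 / 0.41198125 ≈ 687.4463.
Intermediate flow from 2 to 3: z_23 = a_23 · x_3 = 0.30 × 283.215 / 0.41198125 = 84.9645 / 0.41198125 ≈ 206.23.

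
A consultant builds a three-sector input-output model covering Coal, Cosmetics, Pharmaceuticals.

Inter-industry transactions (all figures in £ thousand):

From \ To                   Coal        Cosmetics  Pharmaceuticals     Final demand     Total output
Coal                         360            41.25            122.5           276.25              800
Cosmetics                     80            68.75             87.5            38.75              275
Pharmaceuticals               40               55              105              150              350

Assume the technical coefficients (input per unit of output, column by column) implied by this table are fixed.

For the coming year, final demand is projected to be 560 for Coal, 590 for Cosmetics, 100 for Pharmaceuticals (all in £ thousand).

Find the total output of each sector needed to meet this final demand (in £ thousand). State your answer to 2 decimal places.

Technical coefficients a_ij = z_ij / X_j:
  a_11 = 360/800 = 0.45, a_21 = 80/800 = 0.10, a_31 = 40/800 = 0.05
  a_12 = 41.25/275 = 0.15, a_22 = 68.75/275 = 0.25, a_32 = 55/275 = 0.20
  a_13 = 122.5/350 = 0.35, a_23 = 87.5/350 = 0.25, a_33 = 105/350 = 0.30
I − A =
  [   0.55    -0.15    -0.35]
  [  -0.10     0.75    -0.25]
  [  -0.05    -0.20     0.70]
Cofactors of I−A, C_ij = (−1)^(i+j)·(minor ij) (rows/columns in the sector order above):
  C_11 = (0.75)(0.70) − (-0.25)(-0.20) = 0.4750
  C_12 = −[(-0.10)(0.70) − (-0.25)(-0.05)] = 0.0825
  C_13 = (-0.10)(-0.20) − (0.75)(-0.05) = 0.0575
  C_21 = −[(-0.15)(0.70) − (-0.35)(-0.20)] = 0.1750
  C_22 = (0.55)(0.70) − (-0.35)(-0.05) = 0.3675
  C_23 = −[(0.55)(-0.20) − (-0.15)(-0.05)] = 0.1175
  C_31 = (-0.15)(-0.25) − (-0.35)(0.75) = 0.3000
  C_32 = −[(0.55)(-0.25) − (-0.35)(-0.10)] = 0.1725
  C_33 = (0.55)(0.75) − (-0.15)(-0.10) = 0.3975
det(I−A) = Σ_j (I−A)_1j·C_1j = (0.55)(0.4750) + (-0.15)(0.0825) + (-0.35)(0.0575) = 0.22875
adj(I−A) = Cᵀ =
  [ 0.4750   0.1750   0.3000]
  [ 0.0825   0.3675   0.1725]
  [ 0.0575   0.1175   0.3975]
(I − A)⁻¹ = adj(I−A) / det(I−A) ≈
  [   2.0765     0.7650     1.3115]
  [   0.3607     1.6066     0.7541]
  [   0.2514     0.5137     1.7377]
x = (I − A)⁻¹ d = adj(I−A)·d / det(I−A), with det(I−A) = 0.22875:
  x_1 = (0.4750·560 + 0.1750·590 + 0.3000·100) / 0.22875 = 399.25 / 0.22875 ≈ 1745.36
  x_2 = (0.0825·560 + 0.3675·590 + 0.1725·100) / 0.22875 = 280.275 / 0.22875 ≈ 1225.25
  x_3 = (0.0575·560 + 0.1175·590 + 0.3975·100) / 0.22875 = 141.275 / 0.22875 ≈ 617.60

x_1 = 1745.36, x_2 = 1225.25, x_3 = 617.60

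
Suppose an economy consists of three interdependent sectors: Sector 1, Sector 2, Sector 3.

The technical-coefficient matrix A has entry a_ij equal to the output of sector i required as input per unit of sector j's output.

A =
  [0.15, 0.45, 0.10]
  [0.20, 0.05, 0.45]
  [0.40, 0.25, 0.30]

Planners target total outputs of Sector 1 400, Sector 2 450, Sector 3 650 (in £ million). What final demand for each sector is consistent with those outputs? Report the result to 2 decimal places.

d_1 = 72.50, d_2 = 55.00, d_3 = 182.50

I − A =
  [   0.85    -0.45    -0.10]
  [  -0.20     0.95    -0.45]
  [  -0.40    -0.25     0.70]
d = (I − A) x:
  d_1 = (+0.85)·400 + (-0.45)·450 + (-0.10)·650 = 72.50
  d_2 = (-0.20)·400 + (+0.95)·450 + (-0.45)·650 = 55.00
  d_3 = (-0.40)·400 + (-0.25)·450 + (+0.70)·650 = 182.50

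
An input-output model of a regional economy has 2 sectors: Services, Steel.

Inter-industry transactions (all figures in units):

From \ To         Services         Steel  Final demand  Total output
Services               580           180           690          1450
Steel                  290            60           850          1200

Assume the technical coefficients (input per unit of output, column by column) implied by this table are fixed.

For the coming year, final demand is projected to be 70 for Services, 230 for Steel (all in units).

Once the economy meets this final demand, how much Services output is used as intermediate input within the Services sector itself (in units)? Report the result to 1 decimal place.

Technical coefficients a_ij = z_ij / X_j:
  a_11 = 580/1450 = 0.40, a_21 = 290/1450 = 0.20
  a_12 = 180/1200 = 0.15, a_22 = 60/1200 = 0.05
I − A =
  [   0.60    -0.15]
  [  -0.20     0.95]
det(I−A) = (0.60)(0.95) − (-0.15)(-0.20) = 0.5400
adj(I−A) = [[0.95, 0.15], [0.20, 0.60]]
(I − A)⁻¹ = adj(I−A) / det(I−A) ≈
  [   1.7593     0.2778]
  [   0.3704     1.1111]
First solve x = (I − A)⁻¹ d = adj(I−A)·d / det(I−A); in particular x_1 = (0.95·70 + 0.15·230) / 0.5400 = 101.00 / 0.5400 ≈ 187.037.
Intermediate flow from 1 to 1: z_11 = a_11 · x_1 = 0.40 × 101.00 / 0.5400 = 40.40 / 0.5400 ≈ 74.8.

z_11 = 74.8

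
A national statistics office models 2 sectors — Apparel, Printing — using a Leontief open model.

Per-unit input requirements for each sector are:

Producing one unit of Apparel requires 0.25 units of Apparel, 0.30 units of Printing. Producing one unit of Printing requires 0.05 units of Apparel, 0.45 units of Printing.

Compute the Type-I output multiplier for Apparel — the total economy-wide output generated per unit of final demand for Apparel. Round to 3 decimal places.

I − A =
  [   0.75    -0.05]
  [  -0.30     0.55]
det(I−A) = (0.75)(0.55) − (-0.05)(-0.30) = 0.3975
adj(I−A) = [[0.55, 0.05], [0.30, 0.75]]
(I − A)⁻¹ = adj(I−A) / det(I−A) ≈
  [   1.3836     0.1258]
  [   0.7547     1.8868]
The output multiplier for sector j is the column-j sum of the Leontief inverse (I − A)⁻¹ = adj(I−A) / det(I−A).
Column A of adj(I−A): (0.55, 0.30); det(I−A) = 0.3975.
m_A = (0.55 + 0.30) / 0.3975 = 0.85 / 0.3975 ≈ 2.138.

m_A = 2.138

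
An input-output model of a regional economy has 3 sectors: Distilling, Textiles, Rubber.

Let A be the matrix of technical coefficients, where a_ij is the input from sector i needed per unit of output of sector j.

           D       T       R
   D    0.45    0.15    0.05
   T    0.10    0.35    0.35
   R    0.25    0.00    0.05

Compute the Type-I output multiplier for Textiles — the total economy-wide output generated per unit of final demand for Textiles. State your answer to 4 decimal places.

m_T = 2.2688

I − A =
  [   0.55    -0.15    -0.05]
  [  -0.10     0.65    -0.35]
  [  -0.25     0.00     0.95]
Cofactors of I−A, C_ij = (−1)^(i+j)·(minor ij) (rows/columns in the sector order above):
  C_11 = (0.65)(0.95) − (-0.35)(0.00) = 0.6175
  C_12 = −[(-0.10)(0.95) − (-0.35)(-0.25)] = 0.1825
  C_13 = (-0.10)(0.00) − (0.65)(-0.25) = 0.1625
  C_21 = −[(-0.15)(0.95) − (-0.05)(0.00)] = 0.1425
  C_22 = (0.55)(0.95) − (-0.05)(-0.25) = 0.5100
  C_23 = −[(0.55)(0.00) − (-0.15)(-0.25)] = 0.0375
  C_31 = (-0.15)(-0.35) − (-0.05)(0.65) = 0.0850
  C_32 = −[(0.55)(-0.35) − (-0.05)(-0.10)] = 0.1975
  C_33 = (0.55)(0.65) − (-0.15)(-0.10) = 0.3425
det(I−A) = Σ_j (I−A)_1j·C_1j = (0.55)(0.6175) + (-0.15)(0.1825) + (-0.05)(0.1625) = 0.304125
adj(I−A) = Cᵀ =
  [ 0.6175   0.1425   0.0850]
  [ 0.1825   0.5100   0.1975]
  [ 0.1625   0.0375   0.3425]
(I − A)⁻¹ = adj(I−A) / det(I−A) ≈
  [   2.03042     0.46856     0.27949]
  [   0.60008     1.67694     0.64940]
  [   0.53432     0.12330     1.12618]
The output multiplier for sector j is the column-j sum of the Leontief inverse (I − A)⁻¹ = adj(I−A) / det(I−A).
Column T of adj(I−A): (0.1425, 0.5100, 0.0375); det(I−A) = 0.304125.
m_T = (0.1425 + 0.5100 + 0.0375) / 0.304125 = 0.69 / 0.304125 ≈ 2.2688.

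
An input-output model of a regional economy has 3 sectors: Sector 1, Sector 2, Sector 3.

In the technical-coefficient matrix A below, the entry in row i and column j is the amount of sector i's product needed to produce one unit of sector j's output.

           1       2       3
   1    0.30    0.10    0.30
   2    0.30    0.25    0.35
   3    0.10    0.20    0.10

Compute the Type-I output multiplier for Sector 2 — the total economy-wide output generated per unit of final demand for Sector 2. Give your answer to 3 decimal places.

I − A =
  [   0.70    -0.10    -0.30]
  [  -0.30     0.75    -0.35]
  [  -0.10    -0.20     0.90]
Cofactors of I−A, C_ij = (−1)^(i+j)·(minor ij) (rows/columns in the sector order above):
  C_11 = (0.75)(0.90) − (-0.35)(-0.20) = 0.6050
  C_12 = −[(-0.30)(0.90) − (-0.35)(-0.10)] = 0.3050
  C_13 = (-0.30)(-0.20) − (0.75)(-0.10) = 0.1350
  C_21 = −[(-0.10)(0.90) − (-0.30)(-0.20)] = 0.1500
  C_22 = (0.70)(0.90) − (-0.30)(-0.10) = 0.6000
  C_23 = −[(0.70)(-0.20) − (-0.10)(-0.10)] = 0.1500
  C_31 = (-0.10)(-0.35) − (-0.30)(0.75) = 0.2600
  C_32 = −[(0.70)(-0.35) − (-0.30)(-0.30)] = 0.3350
  C_33 = (0.70)(0.75) − (-0.10)(-0.30) = 0.4950
det(I−A) = Σ_j (I−A)_1j·C_1j = (0.70)(0.6050) + (-0.10)(0.3050) + (-0.30)(0.1350) = 0.3525
adj(I−A) = Cᵀ =
  [ 0.6050   0.1500   0.2600]
  [ 0.3050   0.6000   0.3350]
  [ 0.1350   0.1500   0.4950]
(I − A)⁻¹ = adj(I−A) / det(I−A) ≈
  [   1.7163     0.4255     0.7376]
  [   0.8652     1.7021     0.9504]
  [   0.3830     0.4255     1.4043]
The output multiplier for sector j is the column-j sum of the Leontief inverse (I − A)⁻¹ = adj(I−A) / det(I−A).
Column 2 of adj(I−A): (0.1500, 0.6000, 0.1500); det(I−A) = 0.3525.
m_2 = (0.1500 + 0.6000 + 0.1500) / 0.3525 = 0.90 / 0.3525 ≈ 2.553.

m_2 = 2.553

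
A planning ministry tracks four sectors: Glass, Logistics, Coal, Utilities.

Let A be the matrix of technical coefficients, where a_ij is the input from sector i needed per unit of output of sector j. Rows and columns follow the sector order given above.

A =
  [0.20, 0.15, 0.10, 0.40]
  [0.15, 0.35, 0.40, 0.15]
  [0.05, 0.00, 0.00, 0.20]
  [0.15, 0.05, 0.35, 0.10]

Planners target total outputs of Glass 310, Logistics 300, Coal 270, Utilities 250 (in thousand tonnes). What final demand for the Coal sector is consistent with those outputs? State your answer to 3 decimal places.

I − A =
  [   0.80    -0.15    -0.10    -0.40]
  [  -0.15     0.65    -0.40    -0.15]
  [  -0.05     0.00     1.00    -0.20]
  [  -0.15    -0.05    -0.35     0.90]
d = (I − A) x:
  d_1 = (+0.80)·310 + (-0.15)·300 + (-0.10)·270 + (-0.40)·250 = 76.000
  d_2 = (-0.15)·310 + (+0.65)·300 + (-0.40)·270 + (-0.15)·250 = 3.000
  d_3 = (-0.05)·310 + (+0.00)·300 + (+1.00)·270 + (-0.20)·250 = 204.500
  d_4 = (-0.15)·310 + (-0.05)·300 + (-0.35)·270 + (+0.90)·250 = 69.000

d_3 = 204.500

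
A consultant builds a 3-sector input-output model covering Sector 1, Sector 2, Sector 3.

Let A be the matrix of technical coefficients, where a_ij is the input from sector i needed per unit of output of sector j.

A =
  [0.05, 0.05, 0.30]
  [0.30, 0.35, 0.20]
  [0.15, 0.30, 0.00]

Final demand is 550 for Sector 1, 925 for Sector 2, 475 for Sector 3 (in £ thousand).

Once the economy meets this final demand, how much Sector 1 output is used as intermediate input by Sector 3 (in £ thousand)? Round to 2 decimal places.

I − A =
  [   0.95    -0.05    -0.30]
  [  -0.30     0.65    -0.20]
  [  -0.15    -0.30     1.00]
Cofactors of I−A, C_ij = (−1)^(i+j)·(minor ij) (rows/columns in the sector order above):
  C_11 = (0.65)(1.00) − (-0.20)(-0.30) = 0.5900
  C_12 = −[(-0.30)(1.00) − (-0.20)(-0.15)] = 0.3300
  C_13 = (-0.30)(-0.30) − (0.65)(-0.15) = 0.1875
  C_21 = −[(-0.05)(1.00) − (-0.30)(-0.30)] = 0.1400
  C_22 = (0.95)(1.00) − (-0.30)(-0.15) = 0.9050
  C_23 = −[(0.95)(-0.30) − (-0.05)(-0.15)] = 0.2925
  C_31 = (-0.05)(-0.20) − (-0.30)(0.65) = 0.2050
  C_32 = −[(0.95)(-0.20) − (-0.30)(-0.30)] = 0.2800
  C_33 = (0.95)(0.65) − (-0.05)(-0.30) = 0.6025
det(I−A) = Σ_j (I−A)_1j·C_1j = (0.95)(0.5900) + (-0.05)(0.3300) + (-0.30)(0.1875) = 0.48775
adj(I−A) = Cᵀ =
  [ 0.5900   0.1400   0.2050]
  [ 0.3300   0.9050   0.2800]
  [ 0.1875   0.2925   0.6025]
(I − A)⁻¹ = adj(I−A) / det(I−A) ≈
  [   1.2096     0.2870     0.4203]
  [   0.6766     1.8555     0.5741]
  [   0.3844     0.5997     1.2353]
First solve x = (I − A)⁻¹ d = adj(I−A)·d / det(I−A); in particular x_3 = (0.1875·550 + 0.2925·925 + 0.6025·475) / 0.48775 = 659.875 / 0.48775 ≈ 1352.8960.
Intermediate flow from 1 to 3: z_13 = a_13 · x_3 = 0.30 × 659.875 / 0.48775 = 197.9625 / 0.48775 ≈ 405.87.

z_13 = 405.87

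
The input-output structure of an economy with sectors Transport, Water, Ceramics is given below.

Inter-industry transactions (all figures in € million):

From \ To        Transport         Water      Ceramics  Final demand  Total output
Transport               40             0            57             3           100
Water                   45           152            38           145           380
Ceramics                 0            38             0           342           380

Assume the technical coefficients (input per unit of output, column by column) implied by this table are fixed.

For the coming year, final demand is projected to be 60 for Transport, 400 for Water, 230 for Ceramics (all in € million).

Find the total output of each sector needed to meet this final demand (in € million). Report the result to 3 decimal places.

x_T = 178.834, x_W = 853.348, x_C = 315.335

Technical coefficients a_ij = z_ij / X_j:
  a_TT = 40/100 = 0.40, a_WT = 45/100 = 0.45, a_CT = 0/100 = 0.00
  a_TW = 0/380 = 0.00, a_WW = 152/380 = 0.40, a_CW = 38/380 = 0.10
  a_TC = 57/380 = 0.15, a_WC = 38/380 = 0.10, a_CC = 0/380 = 0.00
I − A =
  [   0.60     0.00    -0.15]
  [  -0.45     0.60    -0.10]
  [   0.00    -0.10     1.00]
Cofactors of I−A, C_ij = (−1)^(i+j)·(minor ij) (rows/columns in the sector order above):
  C_11 = (0.60)(1.00) − (-0.10)(-0.10) = 0.5900
  C_12 = −[(-0.45)(1.00) − (-0.10)(0.00)] = 0.4500
  C_13 = (-0.45)(-0.10) − (0.60)(0.00) = 0.0450
  C_21 = −[(0.00)(1.00) − (-0.15)(-0.10)] = 0.0150
  C_22 = (0.60)(1.00) − (-0.15)(0.00) = 0.6000
  C_23 = −[(0.60)(-0.10) − (0.00)(0.00)] = 0.0600
  C_31 = (0.00)(-0.10) − (-0.15)(0.60) = 0.0900
  C_32 = −[(0.60)(-0.10) − (-0.15)(-0.45)] = 0.1275
  C_33 = (0.60)(0.60) − (0.00)(-0.45) = 0.3600
det(I−A) = Σ_j (I−A)_1j·C_1j = (0.60)(0.5900) + (0.00)(0.4500) + (-0.15)(0.0450) = 0.34725
adj(I−A) = Cᵀ =
  [ 0.5900   0.0150   0.0900]
  [ 0.4500   0.6000   0.1275]
  [ 0.0450   0.0600   0.3600]
(I − A)⁻¹ = adj(I−A) / det(I−A) ≈
  [   1.6991     0.0432     0.2592]
  [   1.2959     1.7279     0.3672]
  [   0.1296     0.1728     1.0367]
x = (I − A)⁻¹ d = adj(I−A)·d / det(I−A), with det(I−A) = 0.34725:
  x_T = (0.5900·60 + 0.0150·400 + 0.0900·230) / 0.34725 = 62.10 / 0.34725 ≈ 178.834
  x_W = (0.4500·60 + 0.6000·400 + 0.1275·230) / 0.34725 = 296.325 / 0.34725 ≈ 853.348
  x_C = (0.0450·60 + 0.0600·400 + 0.3600·230) / 0.34725 = 109.50 / 0.34725 ≈ 315.335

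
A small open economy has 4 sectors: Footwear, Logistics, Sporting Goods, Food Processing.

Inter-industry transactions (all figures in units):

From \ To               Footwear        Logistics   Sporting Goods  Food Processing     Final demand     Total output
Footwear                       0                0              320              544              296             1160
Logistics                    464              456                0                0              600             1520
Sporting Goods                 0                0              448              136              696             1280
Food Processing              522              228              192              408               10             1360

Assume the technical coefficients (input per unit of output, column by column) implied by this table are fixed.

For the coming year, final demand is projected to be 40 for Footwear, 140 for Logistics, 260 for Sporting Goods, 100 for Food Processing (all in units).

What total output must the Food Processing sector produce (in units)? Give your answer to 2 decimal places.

Technical coefficients a_ij = z_ij / X_j:
  a_11 = 0/1160 = 0.00, a_21 = 464/1160 = 0.40, a_31 = 0/1160 = 0.00, a_41 = 522/1160 = 0.45
  a_12 = 0/1520 = 0.00, a_22 = 456/1520 = 0.30, a_32 = 0/1520 = 0.00, a_42 = 228/1520 = 0.15
  a_13 = 320/1280 = 0.25, a_23 = 0/1280 = 0.00, a_33 = 448/1280 = 0.35, a_43 = 192/1280 = 0.15
  a_14 = 544/1360 = 0.40, a_24 = 0/1360 = 0.00, a_34 = 136/1360 = 0.10, a_44 = 408/1360 = 0.30
I − A =
  [   1.00     0.00    -0.25    -0.40]
  [  -0.40     0.70     0.00     0.00]
  [   0.00     0.00     0.65    -0.10]
  [  -0.45    -0.15    -0.15     0.70]
Compute the cofactors C_ij = (−1)^(i+j)·(3×3 minor ij) of I−A; the adjugate is their transpose:
adj(I−A) = Cᵀ =
  [ 0.30800   0.04275   0.16450   0.19950]
  [ 0.17600   0.31175   0.09400   0.11400]
  [ 0.03750   0.01500   0.34000   0.07000]
  [ 0.24375   0.09750   0.19875   0.45500]
det(I−A) = Σ_j (I−A)_1j·C_1j = (1.00)(0.30800) + (0.00)(0.17600) + (-0.25)(0.03750) + (-0.40)(0.24375) = 0.201125
(I − A)⁻¹ = adj(I−A) / det(I−A) ≈
  [   1.5314     0.2126     0.8179     0.9919]
  [   0.8751     1.5500     0.4674     0.5668]
  [   0.1865     0.0746     1.6905     0.3480]
  [   1.2119     0.4848     0.9882     2.2623]
x = (I − A)⁻¹ d = adj(I−A)·d / det(I−A), with det(I−A) = 0.201125:
  x_1 = (0.30800·40 + 0.04275·140 + 0.16450·260 + 0.19950·100) / 0.201125 = 81.025 / 0.201125 ≈ 402.86
  x_2 = (0.17600·40 + 0.31175·140 + 0.09400·260 + 0.11400·100) / 0.201125 = 86.525 / 0.201125 ≈ 430.21
  x_3 = (0.03750·40 + 0.01500·140 + 0.34000·260 + 0.07000·100) / 0.201125 = 99.00 / 0.201125 ≈ 492.23
  x_4 = (0.24375·40 + 0.09750·140 + 0.19875·260 + 0.45500·100) / 0.201125 = 120.575 / 0.201125 ≈ 599.50

x_4 = 599.50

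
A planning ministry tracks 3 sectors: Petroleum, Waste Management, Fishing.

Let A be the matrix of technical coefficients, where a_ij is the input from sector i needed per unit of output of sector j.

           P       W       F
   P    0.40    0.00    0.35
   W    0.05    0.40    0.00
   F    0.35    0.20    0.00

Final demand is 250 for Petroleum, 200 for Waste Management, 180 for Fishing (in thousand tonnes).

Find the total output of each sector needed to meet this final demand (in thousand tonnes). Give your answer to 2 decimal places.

x_P = 713.07, x_W = 392.76, x_F = 508.13

I − A =
  [   0.60     0.00    -0.35]
  [  -0.05     0.60     0.00]
  [  -0.35    -0.20     1.00]
Cofactors of I−A, C_ij = (−1)^(i+j)·(minor ij) (rows/columns in the sector order above):
  C_11 = (0.60)(1.00) − (0.00)(-0.20) = 0.6000
  C_12 = −[(-0.05)(1.00) − (0.00)(-0.35)] = 0.0500
  C_13 = (-0.05)(-0.20) − (0.60)(-0.35) = 0.2200
  C_21 = −[(0.00)(1.00) − (-0.35)(-0.20)] = 0.0700
  C_22 = (0.60)(1.00) − (-0.35)(-0.35) = 0.4775
  C_23 = −[(0.60)(-0.20) − (0.00)(-0.35)] = 0.1200
  C_31 = (0.00)(0.00) − (-0.35)(0.60) = 0.2100
  C_32 = −[(0.60)(0.00) − (-0.35)(-0.05)] = 0.0175
  C_33 = (0.60)(0.60) − (0.00)(-0.05) = 0.3600
det(I−A) = Σ_j (I−A)_1j·C_1j = (0.60)(0.6000) + (0.00)(0.0500) + (-0.35)(0.2200) = 0.2830
adj(I−A) = Cᵀ =
  [ 0.6000   0.0700   0.2100]
  [ 0.0500   0.4775   0.0175]
  [ 0.2200   0.1200   0.3600]
(I − A)⁻¹ = adj(I−A) / det(I−A) ≈
  [   2.1201     0.2473     0.7420]
  [   0.1767     1.6873     0.0618]
  [   0.7774     0.4240     1.2721]
x = (I − A)⁻¹ d = adj(I−A)·d / det(I−A), with det(I−A) = 0.2830:
  x_P = (0.6000·250 + 0.0700·200 + 0.2100·180) / 0.2830 = 201.80 / 0.2830 ≈ 713.07
  x_W = (0.0500·250 + 0.4775·200 + 0.0175·180) / 0.2830 = 111.15 / 0.2830 ≈ 392.76
  x_F = (0.2200·250 + 0.1200·200 + 0.3600·180) / 0.2830 = 143.80 / 0.2830 ≈ 508.13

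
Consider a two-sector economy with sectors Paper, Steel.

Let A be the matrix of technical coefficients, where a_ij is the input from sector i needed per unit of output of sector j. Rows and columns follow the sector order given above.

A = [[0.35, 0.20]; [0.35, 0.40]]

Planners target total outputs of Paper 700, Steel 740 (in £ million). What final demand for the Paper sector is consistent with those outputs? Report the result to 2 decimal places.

I − A =
  [   0.65    -0.20]
  [  -0.35     0.60]
d = (I − A) x:
  d_1 = (+0.65)·700 + (-0.20)·740 = 307.00
  d_2 = (-0.35)·700 + (+0.60)·740 = 199.00

d_1 = 307.00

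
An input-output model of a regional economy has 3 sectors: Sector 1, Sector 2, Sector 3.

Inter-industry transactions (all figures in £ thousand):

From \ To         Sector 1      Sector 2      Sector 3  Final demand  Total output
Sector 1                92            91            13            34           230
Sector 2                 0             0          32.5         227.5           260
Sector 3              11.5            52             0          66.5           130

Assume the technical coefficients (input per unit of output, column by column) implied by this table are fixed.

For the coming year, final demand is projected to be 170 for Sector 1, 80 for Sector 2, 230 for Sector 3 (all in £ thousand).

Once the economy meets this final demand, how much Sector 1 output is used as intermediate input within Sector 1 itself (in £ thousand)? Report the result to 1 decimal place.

Technical coefficients a_ij = z_ij / X_j:
  a_11 = 92/230 = 0.40, a_21 = 0/230 = 0.00, a_31 = 11.5/230 = 0.05
  a_12 = 91/260 = 0.35, a_22 = 0/260 = 0.00, a_32 = 52/260 = 0.20
  a_13 = 13/130 = 0.10, a_23 = 32.5/130 = 0.25, a_33 = 0/130 = 0.00
I − A =
  [   0.60    -0.35    -0.10]
  [   0.00     1.00    -0.25]
  [  -0.05    -0.20     1.00]
Cofactors of I−A, C_ij = (−1)^(i+j)·(minor ij) (rows/columns in the sector order above):
  C_11 = (1.00)(1.00) − (-0.25)(-0.20) = 0.9500
  C_12 = −[(0.00)(1.00) − (-0.25)(-0.05)] = 0.0125
  C_13 = (0.00)(-0.20) − (1.00)(-0.05) = 0.0500
  C_21 = −[(-0.35)(1.00) − (-0.10)(-0.20)] = 0.3700
  C_22 = (0.60)(1.00) − (-0.10)(-0.05) = 0.5950
  C_23 = −[(0.60)(-0.20) − (-0.35)(-0.05)] = 0.1375
  C_31 = (-0.35)(-0.25) − (-0.10)(1.00) = 0.1875
  C_32 = −[(0.60)(-0.25) − (-0.10)(0.00)] = 0.1500
  C_33 = (0.60)(1.00) − (-0.35)(0.00) = 0.6000
det(I−A) = Σ_j (I−A)_1j·C_1j = (0.60)(0.9500) + (-0.35)(0.0125) + (-0.10)(0.0500) = 0.560625
adj(I−A) = Cᵀ =
  [ 0.9500   0.3700   0.1875]
  [ 0.0125   0.5950   0.1500]
  [ 0.0500   0.1375   0.6000]
(I − A)⁻¹ = adj(I−A) / det(I−A) ≈
  [   1.6945     0.6600     0.3344]
  [   0.0223     1.0613     0.2676]
  [   0.0892     0.2453     1.0702]
First solve x = (I − A)⁻¹ d = adj(I−A)·d / det(I−A); in particular x_1 = (0.9500·170 + 0.3700·80 + 0.1875·230) / 0.560625 = 234.225 / 0.560625 ≈ 417.793.
Intermediate flow from 1 to 1: z_11 = a_11 · x_1 = 0.40 × 234.225 / 0.560625 = 93.69 / 0.560625 ≈ 167.1.

z_11 = 167.1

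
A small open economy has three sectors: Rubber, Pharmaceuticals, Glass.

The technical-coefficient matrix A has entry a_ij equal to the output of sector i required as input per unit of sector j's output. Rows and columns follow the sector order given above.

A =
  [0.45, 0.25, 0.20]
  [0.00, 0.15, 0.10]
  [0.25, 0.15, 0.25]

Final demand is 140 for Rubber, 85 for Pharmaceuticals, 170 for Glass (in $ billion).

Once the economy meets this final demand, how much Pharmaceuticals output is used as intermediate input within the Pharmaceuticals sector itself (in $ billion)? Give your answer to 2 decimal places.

I − A =
  [   0.55    -0.25    -0.20]
  [   0.00     0.85    -0.10]
  [  -0.25    -0.15     0.75]
Cofactors of I−A, C_ij = (−1)^(i+j)·(minor ij) (rows/columns in the sector order above):
  C_11 = (0.85)(0.75) − (-0.10)(-0.15) = 0.6225
  C_12 = −[(0.00)(0.75) − (-0.10)(-0.25)] = 0.0250
  C_13 = (0.00)(-0.15) − (0.85)(-0.25) = 0.2125
  C_21 = −[(-0.25)(0.75) − (-0.20)(-0.15)] = 0.2175
  C_22 = (0.55)(0.75) − (-0.20)(-0.25) = 0.3625
  C_23 = −[(0.55)(-0.15) − (-0.25)(-0.25)] = 0.1450
  C_31 = (-0.25)(-0.10) − (-0.20)(0.85) = 0.1950
  C_32 = −[(0.55)(-0.10) − (-0.20)(0.00)] = 0.0550
  C_33 = (0.55)(0.85) − (-0.25)(0.00) = 0.4675
det(I−A) = Σ_j (I−A)_1j·C_1j = (0.55)(0.6225) + (-0.25)(0.0250) + (-0.20)(0.2125) = 0.293625
adj(I−A) = Cᵀ =
  [ 0.6225   0.2175   0.1950]
  [ 0.0250   0.3625   0.0550]
  [ 0.2125   0.1450   0.4675]
(I − A)⁻¹ = adj(I−A) / det(I−A) ≈
  [   2.1201     0.7407     0.6641]
  [   0.0851     1.2346     0.1873]
  [   0.7237     0.4938     1.5922]
First solve x = (I − A)⁻¹ d = adj(I−A)·d / det(I−A); in particular x_P = (0.0250·140 + 0.3625·85 + 0.0550·170) / 0.293625 = 43.6625 / 0.293625 ≈ 148.7016.
Intermediate flow from P to P: z_PP = a_PP · x_P = 0.15 × 43.6625 / 0.293625 = 6.549375 / 0.293625 ≈ 22.31.

z_PP = 22.31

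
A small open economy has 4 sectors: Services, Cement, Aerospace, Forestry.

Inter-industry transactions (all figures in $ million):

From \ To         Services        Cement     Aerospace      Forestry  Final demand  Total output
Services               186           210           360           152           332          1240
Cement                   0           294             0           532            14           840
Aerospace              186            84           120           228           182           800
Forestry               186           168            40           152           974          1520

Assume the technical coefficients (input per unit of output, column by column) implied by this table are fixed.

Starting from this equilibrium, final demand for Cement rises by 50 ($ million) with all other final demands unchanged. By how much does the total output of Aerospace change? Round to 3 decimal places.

Technical coefficients a_ij = z_ij / X_j:
  a_SS = 186/1240 = 0.15, a_CS = 0/1240 = 0.00, a_AS = 186/1240 = 0.15, a_FS = 186/1240 = 0.15
  a_SC = 210/840 = 0.25, a_CC = 294/840 = 0.35, a_AC = 84/840 = 0.10, a_FC = 168/840 = 0.20
  a_SA = 360/800 = 0.45, a_CA = 0/800 = 0.00, a_AA = 120/800 = 0.15, a_FA = 40/800 = 0.05
  a_SF = 152/1520 = 0.10, a_CF = 532/1520 = 0.35, a_AF = 228/1520 = 0.15, a_FF = 152/1520 = 0.10
I − A =
  [   0.85    -0.25    -0.45    -0.10]
  [   0.00     0.65     0.00    -0.35]
  [  -0.15    -0.10     0.85    -0.15]
  [  -0.15    -0.20    -0.05     0.90]
Compute the cofactors C_ij = (−1)^(i+j)·(3×3 minor ij) of I−A; the adjugate is their transpose:
adj(I−A) = Cᵀ =
  [ 0.431125   0.260875   0.239375   0.189250]
  [ 0.047250   0.559500   0.038500   0.229250]
  [ 0.097125   0.142875   0.414875   0.135500]
  [ 0.087750   0.175750   0.071500   0.425750]
det(I−A) = Σ_j (I−A)_1j·C_1j = (0.85)(0.431125) + (-0.25)(0.047250) + (-0.45)(0.097125) + (-0.10)(0.087750) = 0.3021625
(I − A)⁻¹ = adj(I−A) / det(I−A) ≈
  [   1.4268     0.8634     0.7922     0.6263]
  [   0.1564     1.8517     0.1274     0.7587]
  [   0.3214     0.4728     1.3730     0.4484]
  [   0.2904     0.5816     0.2366     1.4090]
Δx = (I − A)⁻¹ Δd with Δd having +50 in the Cement component and 0 elsewhere.
So Δx_A = L_AC · (+50), where L_AC = adj(I−A)_AC / det(I−A) = 0.142875 / 0.3021625.
Δx_A = 0.142875 × (+50) / 0.3021625 = 7.14375 / 0.3021625 ≈ 23.642.

Δx_A = 23.642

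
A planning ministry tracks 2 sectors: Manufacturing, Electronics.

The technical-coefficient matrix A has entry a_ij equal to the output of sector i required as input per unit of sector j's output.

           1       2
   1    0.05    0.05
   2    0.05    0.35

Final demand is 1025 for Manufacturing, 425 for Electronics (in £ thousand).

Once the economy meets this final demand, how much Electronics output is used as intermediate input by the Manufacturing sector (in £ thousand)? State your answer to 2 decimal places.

I − A =
  [   0.95    -0.05]
  [  -0.05     0.65]
det(I−A) = (0.95)(0.65) − (-0.05)(-0.05) = 0.6150
adj(I−A) = [[0.65, 0.05], [0.05, 0.95]]
(I − A)⁻¹ = adj(I−A) / det(I−A) ≈
  [   1.0569     0.0813]
  [   0.0813     1.5447]
First solve x = (I − A)⁻¹ d = adj(I−A)·d / det(I−A); in particular x_1 = (0.65·1025 + 0.05·425) / 0.6150 = 687.50 / 0.6150 ≈ 1117.8862.
Intermediate flow from 2 to 1: z_21 = a_21 · x_1 = 0.05 × 687.50 / 0.6150 = 34.375 / 0.6150 ≈ 55.89.

z_21 = 55.89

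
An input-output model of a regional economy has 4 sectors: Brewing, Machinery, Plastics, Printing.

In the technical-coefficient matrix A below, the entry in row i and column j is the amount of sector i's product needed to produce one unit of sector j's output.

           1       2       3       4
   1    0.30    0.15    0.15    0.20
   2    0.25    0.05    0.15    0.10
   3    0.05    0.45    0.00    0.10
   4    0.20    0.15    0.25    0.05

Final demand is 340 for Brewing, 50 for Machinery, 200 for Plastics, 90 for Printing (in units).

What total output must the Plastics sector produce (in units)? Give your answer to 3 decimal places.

I − A =
  [   0.70    -0.15    -0.15    -0.20]
  [  -0.25     0.95    -0.15    -0.10]
  [  -0.05    -0.45     1.00    -0.10]
  [  -0.20    -0.15    -0.25     0.95]
Compute the cofactors C_ij = (−1)^(i+j)·(3×3 minor ij) of I−A; the adjugate is their transpose:
adj(I−A) = Cᵀ =
  [ 0.786125   0.257625   0.210250   0.214750]
  [ 0.262625   0.594875   0.162375   0.135000]
  [ 0.183000   0.303375   0.537125   0.127000]
  [ 0.255125   0.228000   0.211250   0.555125]
det(I−A) = Σ_j (I−A)_1j·C_1j = (0.70)(0.786125) + (-0.15)(0.262625) + (-0.15)(0.183000) + (-0.20)(0.255125) = 0.43241875
(I − A)⁻¹ = adj(I−A) / det(I−A) ≈
  [   1.8180     0.5958     0.4862     0.4966]
  [   0.6073     1.3757     0.3755     0.3122]
  [   0.4232     0.7016     1.2421     0.2937]
  [   0.5900     0.5273     0.4885     1.2838]
x = (I − A)⁻¹ d = adj(I−A)·d / det(I−A), with det(I−A) = 0.43241875:
  x_1 = (0.786125·340 + 0.257625·50 + 0.210250·200 + 0.214750·90) / 0.43241875 = 341.54125 / 0.43241875 ≈ 789.839
  x_2 = (0.262625·340 + 0.594875·50 + 0.162375·200 + 0.135000·90) / 0.43241875 = 163.66125 / 0.43241875 ≈ 378.479
  x_3 = (0.183000·340 + 0.303375·50 + 0.537125·200 + 0.127000·90) / 0.43241875 = 196.24375 / 0.43241875 ≈ 453.828
  x_4 = (0.255125·340 + 0.228000·50 + 0.211250·200 + 0.555125·90) / 0.43241875 = 190.35375 / 0.43241875 ≈ 440.207

x_3 = 453.828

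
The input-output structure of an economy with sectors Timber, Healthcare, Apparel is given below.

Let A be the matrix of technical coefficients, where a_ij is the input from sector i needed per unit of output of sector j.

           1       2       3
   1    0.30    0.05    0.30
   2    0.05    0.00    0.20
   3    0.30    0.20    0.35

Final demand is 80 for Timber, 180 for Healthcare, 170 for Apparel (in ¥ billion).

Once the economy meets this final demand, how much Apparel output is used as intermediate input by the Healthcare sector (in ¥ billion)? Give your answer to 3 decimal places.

I − A =
  [   0.70    -0.05    -0.30]
  [  -0.05     1.00    -0.20]
  [  -0.30    -0.20     0.65]
Cofactors of I−A, C_ij = (−1)^(i+j)·(minor ij) (rows/columns in the sector order above):
  C_11 = (1.00)(0.65) − (-0.20)(-0.20) = 0.6100
  C_12 = −[(-0.05)(0.65) − (-0.20)(-0.30)] = 0.0925
  C_13 = (-0.05)(-0.20) − (1.00)(-0.30) = 0.3100
  C_21 = −[(-0.05)(0.65) − (-0.30)(-0.20)] = 0.0925
  C_22 = (0.70)(0.65) − (-0.30)(-0.30) = 0.3650
  C_23 = −[(0.70)(-0.20) − (-0.05)(-0.30)] = 0.1550
  C_31 = (-0.05)(-0.20) − (-0.30)(1.00) = 0.3100
  C_32 = −[(0.70)(-0.20) − (-0.30)(-0.05)] = 0.1550
  C_33 = (0.70)(1.00) − (-0.05)(-0.05) = 0.6975
det(I−A) = Σ_j (I−A)_1j·C_1j = (0.70)(0.6100) + (-0.05)(0.0925) + (-0.30)(0.3100) = 0.329375
adj(I−A) = Cᵀ =
  [ 0.6100   0.0925   0.3100]
  [ 0.0925   0.3650   0.1550]
  [ 0.3100   0.1550   0.6975]
(I − A)⁻¹ = adj(I−A) / det(I−A) ≈
  [   1.8520     0.2808     0.9412]
  [   0.2808     1.1082     0.4706]
  [   0.9412     0.4706     2.1176]
First solve x = (I − A)⁻¹ d = adj(I−A)·d / det(I−A); in particular x_2 = (0.0925·80 + 0.3650·180 + 0.1550·170) / 0.329375 = 99.45 / 0.329375 ≈ 301.93548.
Intermediate flow from 3 to 2: z_32 = a_32 · x_2 = 0.20 × 99.45 / 0.329375 = 19.89 / 0.329375 ≈ 60.387.

z_32 = 60.387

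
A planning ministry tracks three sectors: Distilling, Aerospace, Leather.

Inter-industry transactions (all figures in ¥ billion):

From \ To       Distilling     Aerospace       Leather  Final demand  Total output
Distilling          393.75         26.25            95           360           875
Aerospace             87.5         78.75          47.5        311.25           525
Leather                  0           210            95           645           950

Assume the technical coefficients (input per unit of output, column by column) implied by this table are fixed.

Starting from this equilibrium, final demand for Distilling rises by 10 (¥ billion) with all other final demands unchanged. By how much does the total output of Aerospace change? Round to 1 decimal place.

Technical coefficients a_ij = z_ij / X_j:
  a_11 = 393.75/875 = 0.45, a_21 = 87.5/875 = 0.10, a_31 = 0/875 = 0.00
  a_12 = 26.25/525 = 0.05, a_22 = 78.75/525 = 0.15, a_32 = 210/525 = 0.40
  a_13 = 95/950 = 0.10, a_23 = 47.5/950 = 0.05, a_33 = 95/950 = 0.10
I − A =
  [   0.55    -0.05    -0.10]
  [  -0.10     0.85    -0.05]
  [   0.00    -0.40     0.90]
Cofactors of I−A, C_ij = (−1)^(i+j)·(minor ij) (rows/columns in the sector order above):
  C_11 = (0.85)(0.90) − (-0.05)(-0.40) = 0.7450
  C_12 = −[(-0.10)(0.90) − (-0.05)(0.00)] = 0.0900
  C_13 = (-0.10)(-0.40) − (0.85)(0.00) = 0.0400
  C_21 = −[(-0.05)(0.90) − (-0.10)(-0.40)] = 0.0850
  C_22 = (0.55)(0.90) − (-0.10)(0.00) = 0.4950
  C_23 = −[(0.55)(-0.40) − (-0.05)(0.00)] = 0.2200
  C_31 = (-0.05)(-0.05) − (-0.10)(0.85) = 0.0875
  C_32 = −[(0.55)(-0.05) − (-0.10)(-0.10)] = 0.0375
  C_33 = (0.55)(0.85) − (-0.05)(-0.10) = 0.4625
det(I−A) = Σ_j (I−A)_1j·C_1j = (0.55)(0.7450) + (-0.05)(0.0900) + (-0.10)(0.0400) = 0.40125
adj(I−A) = Cᵀ =
  [ 0.7450   0.0850   0.0875]
  [ 0.0900   0.4950   0.0375]
  [ 0.0400   0.2200   0.4625]
(I − A)⁻¹ = adj(I−A) / det(I−A) ≈
  [   1.8567     0.2118     0.2181]
  [   0.2243     1.2336     0.0935]
  [   0.0997     0.5483     1.1526]
Δx = (I − A)⁻¹ Δd with Δd having +10 in the Distilling component and 0 elsewhere.
So Δx_2 = L_21 · (+10), where L_21 = adj(I−A)_21 / det(I−A) = 0.0900 / 0.40125.
Δx_2 = 0.0900 × (+10) / 0.40125 = 0.90 / 0.40125 ≈ 2.2.

Δx_2 = 2.2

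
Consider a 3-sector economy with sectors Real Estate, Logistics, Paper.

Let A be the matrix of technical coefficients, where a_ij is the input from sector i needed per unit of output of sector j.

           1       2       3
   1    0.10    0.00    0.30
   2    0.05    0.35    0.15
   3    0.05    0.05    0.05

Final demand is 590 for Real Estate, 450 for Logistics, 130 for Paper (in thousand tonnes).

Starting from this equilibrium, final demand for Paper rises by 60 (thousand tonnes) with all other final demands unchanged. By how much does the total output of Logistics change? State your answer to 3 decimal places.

I − A =
  [   0.90     0.00    -0.30]
  [  -0.05     0.65    -0.15]
  [  -0.05    -0.05     0.95]
Cofactors of I−A, C_ij = (−1)^(i+j)·(minor ij) (rows/columns in the sector order above):
  C_11 = (0.65)(0.95) − (-0.15)(-0.05) = 0.6100
  C_12 = −[(-0.05)(0.95) − (-0.15)(-0.05)] = 0.0550
  C_13 = (-0.05)(-0.05) − (0.65)(-0.05) = 0.0350
  C_21 = −[(0.00)(0.95) − (-0.30)(-0.05)] = 0.0150
  C_22 = (0.90)(0.95) − (-0.30)(-0.05) = 0.8400
  C_23 = −[(0.90)(-0.05) − (0.00)(-0.05)] = 0.0450
  C_31 = (0.00)(-0.15) − (-0.30)(0.65) = 0.1950
  C_32 = −[(0.90)(-0.15) − (-0.30)(-0.05)] = 0.1500
  C_33 = (0.90)(0.65) − (0.00)(-0.05) = 0.5850
det(I−A) = Σ_j (I−A)_1j·C_1j = (0.90)(0.6100) + (0.00)(0.0550) + (-0.30)(0.0350) = 0.5385
adj(I−A) = Cᵀ =
  [ 0.6100   0.0150   0.1950]
  [ 0.0550   0.8400   0.1500]
  [ 0.0350   0.0450   0.5850]
(I − A)⁻¹ = adj(I−A) / det(I−A) ≈
  [   1.1328     0.0279     0.3621]
  [   0.1021     1.5599     0.2786]
  [   0.0650     0.0836     1.0864]
Δx = (I − A)⁻¹ Δd with Δd having +60 in the Paper component and 0 elsewhere.
So Δx_2 = L_23 · (+60), where L_23 = adj(I−A)_23 / det(I−A) = 0.1500 / 0.5385.
Δx_2 = 0.1500 × (+60) / 0.5385 = 9.00 / 0.5385 ≈ 16.713.

Δx_2 = 16.713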